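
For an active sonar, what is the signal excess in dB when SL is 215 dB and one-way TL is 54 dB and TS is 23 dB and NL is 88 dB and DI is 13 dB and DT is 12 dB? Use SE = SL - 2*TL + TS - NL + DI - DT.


SE = SL - 2*TL + TS - NL + DI - DT = 215 - 2*54 + (23) - 88 + 13 - 12 = 43

43 dB


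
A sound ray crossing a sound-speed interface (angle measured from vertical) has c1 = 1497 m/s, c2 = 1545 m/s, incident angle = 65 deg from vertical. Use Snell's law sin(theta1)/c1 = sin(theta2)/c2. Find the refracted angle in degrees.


69.29 deg


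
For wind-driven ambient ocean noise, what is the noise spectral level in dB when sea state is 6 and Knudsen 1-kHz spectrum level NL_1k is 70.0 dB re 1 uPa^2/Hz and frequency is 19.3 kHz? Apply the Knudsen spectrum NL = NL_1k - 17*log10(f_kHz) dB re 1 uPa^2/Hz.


48.15 dB


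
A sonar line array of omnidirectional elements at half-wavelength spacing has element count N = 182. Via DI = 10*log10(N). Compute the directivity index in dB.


22.6 dB


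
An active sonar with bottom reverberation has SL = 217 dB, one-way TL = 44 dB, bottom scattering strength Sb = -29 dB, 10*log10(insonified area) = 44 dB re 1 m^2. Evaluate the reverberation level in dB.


RL = SL - 2*TL + Sb + 10*log10(A) = 217 - 2*44 + (-29) + 44 = 144

144 dB


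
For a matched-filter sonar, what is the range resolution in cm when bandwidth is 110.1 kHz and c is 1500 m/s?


dR = c/(2*BW) = 1500 / (2 * 110.1e3) = 0.0068 m = 0.68 cm

0.68 cm


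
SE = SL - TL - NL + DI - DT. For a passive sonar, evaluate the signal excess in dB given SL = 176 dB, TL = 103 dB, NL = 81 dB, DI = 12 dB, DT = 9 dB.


SE = SL - TL - NL + DI - DT = 176 - 103 - 81 + 12 - 9 = -5

-5 dB


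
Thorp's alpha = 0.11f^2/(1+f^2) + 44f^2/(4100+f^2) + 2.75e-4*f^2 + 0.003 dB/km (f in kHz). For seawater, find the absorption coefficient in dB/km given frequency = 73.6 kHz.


26.647 dB/km


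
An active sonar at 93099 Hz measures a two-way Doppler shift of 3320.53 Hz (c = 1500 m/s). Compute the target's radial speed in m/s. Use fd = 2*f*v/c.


From fd = 2*f*v/c, v = c*fd/(2*f) = 1500 * 3320.53 / (2*93099) = 26.75

26.75 m/s


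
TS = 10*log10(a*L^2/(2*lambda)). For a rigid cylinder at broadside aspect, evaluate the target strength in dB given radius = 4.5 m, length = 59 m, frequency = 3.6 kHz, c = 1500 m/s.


lambda = 1500/3600 = 0.41667 m
TS = 10*log10(4.5*59^2/(2*0.41667)) = 42.74

42.74 dB


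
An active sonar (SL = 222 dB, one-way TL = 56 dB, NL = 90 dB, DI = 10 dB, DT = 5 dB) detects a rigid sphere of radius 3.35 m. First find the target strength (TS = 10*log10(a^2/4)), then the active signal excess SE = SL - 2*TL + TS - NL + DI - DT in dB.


Step 1: TS = 10*log10(3.35^2/4) = 4.48 dB
Step 2: SE = SL - 2*TL + TS - NL + DI - DT = 222 - 2*56 + (4.48) - 90 + 10 - 5 = 29.48

29.48 dB


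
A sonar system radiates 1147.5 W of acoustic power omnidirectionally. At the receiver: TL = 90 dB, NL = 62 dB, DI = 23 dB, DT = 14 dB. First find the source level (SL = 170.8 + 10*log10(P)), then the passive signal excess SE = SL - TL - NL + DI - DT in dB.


Step 1: SL = 170.8 + 10*log10(1147.5) = 201.4 dB
Step 2: SE = SL - TL - NL + DI - DT = 201.4 - 90 - 62 + 23 - 14 = 58.4

58.4 dB


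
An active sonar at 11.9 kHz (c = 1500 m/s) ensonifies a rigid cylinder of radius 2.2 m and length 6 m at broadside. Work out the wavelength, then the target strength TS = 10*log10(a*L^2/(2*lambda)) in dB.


Step 1: lambda = c/f = 1500/11900 = 0.12605 m
Step 2: TS = 10*log10(a*L^2/(2*lambda)) = 10*log10(2.2*6^2/(2*0.12605)) = 24.97

24.97 dB


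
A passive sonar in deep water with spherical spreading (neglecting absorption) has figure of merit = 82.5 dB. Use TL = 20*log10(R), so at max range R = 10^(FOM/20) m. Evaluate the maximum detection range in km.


At max range FOM = TL, so 20*log10(R) = 82.5
R = 10^(82.5/20) = 13335.21 m = 13.34 km

13.34 km


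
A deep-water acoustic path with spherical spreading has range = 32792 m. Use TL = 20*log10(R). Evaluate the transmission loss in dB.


90.32 dB


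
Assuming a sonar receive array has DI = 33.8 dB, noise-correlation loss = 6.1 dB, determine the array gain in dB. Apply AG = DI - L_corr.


AG = DI - L_corr = 33.8 - 6.1 = 27.7

27.7 dB


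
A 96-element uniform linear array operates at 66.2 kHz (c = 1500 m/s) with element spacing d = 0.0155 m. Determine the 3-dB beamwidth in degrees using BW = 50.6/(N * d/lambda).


Step 1: lambda = 1500/66200 = 0.02266 m
Step 2: d/lambda = 0.0155/0.02266 = 0.684
Step 3: BW = 50.6/(N * d/lambda) = 50.6/(96 * 0.684) = 0.77

0.77 deg


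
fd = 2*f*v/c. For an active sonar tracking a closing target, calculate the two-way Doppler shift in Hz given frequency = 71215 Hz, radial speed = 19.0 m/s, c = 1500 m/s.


1804.11 Hz


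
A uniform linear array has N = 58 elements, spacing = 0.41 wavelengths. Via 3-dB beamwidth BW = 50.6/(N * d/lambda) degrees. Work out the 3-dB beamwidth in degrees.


BW = 50.6 / (58 * 0.41) = 50.6 / 23.78 = 2.13

2.13 deg


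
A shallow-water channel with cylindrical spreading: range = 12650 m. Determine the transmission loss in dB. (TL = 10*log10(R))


TL = 10*log10(12650) = 41.02

41.02 dB


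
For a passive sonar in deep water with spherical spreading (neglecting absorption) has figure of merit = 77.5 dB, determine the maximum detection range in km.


At max range FOM = TL, so 20*log10(R) = 77.5
R = 10^(77.5/20) = 7498.94 m = 7.5 km

7.5 km


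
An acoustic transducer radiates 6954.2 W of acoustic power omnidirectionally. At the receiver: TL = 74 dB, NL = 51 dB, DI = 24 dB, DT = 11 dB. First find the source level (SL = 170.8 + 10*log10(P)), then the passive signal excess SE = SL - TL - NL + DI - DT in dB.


Step 1: SL = 170.8 + 10*log10(6954.2) = 209.22 dB
Step 2: SE = SL - TL - NL + DI - DT = 209.22 - 74 - 51 + 24 - 11 = 97.22

97.22 dB


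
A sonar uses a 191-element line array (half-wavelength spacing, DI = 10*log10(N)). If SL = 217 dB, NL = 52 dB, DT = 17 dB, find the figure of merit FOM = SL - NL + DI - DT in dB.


Step 1: DI = 10*log10(191) = 22.81 dB
Step 2: FOM = SL - NL + DI - DT = 217 - 52 + 22.81 - 17 = 170.81

170.81 dB


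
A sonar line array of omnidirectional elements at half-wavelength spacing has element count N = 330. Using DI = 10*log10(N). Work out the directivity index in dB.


DI = 10*log10(330) = 25.19

25.19 dB


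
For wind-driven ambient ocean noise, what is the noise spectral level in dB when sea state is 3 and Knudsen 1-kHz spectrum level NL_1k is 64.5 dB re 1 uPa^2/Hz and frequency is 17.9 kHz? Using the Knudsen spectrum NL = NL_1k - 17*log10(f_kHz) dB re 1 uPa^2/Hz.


NL = NL_1k - 17*log10(f_kHz) = 64.5 - 17*log10(17.9) = 64.5 - (21.3) = 43.2

43.2 dB


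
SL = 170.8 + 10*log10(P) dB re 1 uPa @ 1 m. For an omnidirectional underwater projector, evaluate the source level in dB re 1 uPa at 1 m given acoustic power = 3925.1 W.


SL = 170.8 + 10*log10(3925.1) = 170.8 + 35.94 = 206.74

206.74 dB


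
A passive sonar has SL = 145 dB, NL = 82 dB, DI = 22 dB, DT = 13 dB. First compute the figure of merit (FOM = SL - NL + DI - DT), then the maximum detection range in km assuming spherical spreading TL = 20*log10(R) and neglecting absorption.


Step 1: FOM = SL - NL + DI - DT = 145 - 82 + 22 - 13 = 72 dB
Step 2: at max range FOM = TL = 20*log10(R), so R = 10^(72/20) = 3981.07 m = 3.98 km

3.98 km


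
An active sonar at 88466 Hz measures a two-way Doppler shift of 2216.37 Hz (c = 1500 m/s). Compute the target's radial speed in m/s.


From fd = 2*f*v/c, v = c*fd/(2*f) = 1500 * 2216.37 / (2*88466) = 18.79

18.79 m/s


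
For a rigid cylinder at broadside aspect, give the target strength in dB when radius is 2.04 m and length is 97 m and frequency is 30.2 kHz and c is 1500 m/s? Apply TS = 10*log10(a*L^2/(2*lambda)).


lambda = 1500/30200 = 0.04967 m
TS = 10*log10(2.04*97^2/(2*0.04967)) = 52.86

52.86 dB


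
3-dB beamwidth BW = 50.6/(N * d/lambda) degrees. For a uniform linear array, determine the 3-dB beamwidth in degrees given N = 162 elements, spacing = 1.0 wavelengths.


BW = 50.6 / (162 * 1.0) = 50.6 / 162.0 = 0.31

0.31 deg


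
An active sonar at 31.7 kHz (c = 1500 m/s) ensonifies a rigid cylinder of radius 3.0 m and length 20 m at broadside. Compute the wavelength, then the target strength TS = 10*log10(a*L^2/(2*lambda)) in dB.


Step 1: lambda = c/f = 1500/31700 = 0.04732 m
Step 2: TS = 10*log10(a*L^2/(2*lambda)) = 10*log10(3.0*20^2/(2*0.04732)) = 41.03

41.03 dB


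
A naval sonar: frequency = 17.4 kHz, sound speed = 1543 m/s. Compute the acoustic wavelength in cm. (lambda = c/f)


lambda = c/f = 1543 / 17400 = 0.0887 m = 8.87 cm

8.87 cm


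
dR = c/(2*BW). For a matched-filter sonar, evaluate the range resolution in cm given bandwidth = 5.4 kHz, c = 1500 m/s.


dR = c/(2*BW) = 1500 / (2 * 5.4e3) = 0.1389 m = 13.89 cm

13.89 cm


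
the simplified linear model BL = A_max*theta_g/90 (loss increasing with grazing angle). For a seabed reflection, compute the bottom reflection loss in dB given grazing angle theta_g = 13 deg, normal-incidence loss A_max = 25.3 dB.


3.65 dB


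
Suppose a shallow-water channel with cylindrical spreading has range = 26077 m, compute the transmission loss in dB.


TL = 10*log10(26077) = 44.16

44.16 dB


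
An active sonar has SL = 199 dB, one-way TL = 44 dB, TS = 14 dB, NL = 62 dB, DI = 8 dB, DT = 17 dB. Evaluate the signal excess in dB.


SE = SL - 2*TL + TS - NL + DI - DT = 199 - 2*44 + (14) - 62 + 8 - 17 = 54

54 dB


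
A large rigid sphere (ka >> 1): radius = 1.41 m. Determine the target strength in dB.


TS = 10*log10(1.41^2 / 4) = 10*log10(0.497025) = -3.04

-3.04 dB


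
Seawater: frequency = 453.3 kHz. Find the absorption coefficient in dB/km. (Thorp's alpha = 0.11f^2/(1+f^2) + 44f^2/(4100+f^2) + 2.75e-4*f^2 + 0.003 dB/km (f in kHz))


99.759 dB/km


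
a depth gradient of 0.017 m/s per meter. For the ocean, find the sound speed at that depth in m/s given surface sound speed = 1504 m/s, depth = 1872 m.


1535.824 m/s


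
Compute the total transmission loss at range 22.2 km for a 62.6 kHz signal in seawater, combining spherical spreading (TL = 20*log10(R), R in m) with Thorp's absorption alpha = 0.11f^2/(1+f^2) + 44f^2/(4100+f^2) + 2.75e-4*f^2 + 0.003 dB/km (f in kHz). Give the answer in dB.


Step 1 (Thorp): alpha = 0.11*3918.76/(1+3918.76) + 44*3918.76/(4100+3918.76) + 2.75e-4*3918.76 + 0.003 = 22.6934 dB/km
Step 2: TL_spread = 20*log10(22200) = 86.93 dB
Step 3: TL_abs = alpha*R = 22.6934 * 22.2 = 503.79 dB
Step 4: TL_total = 86.93 + 503.79 = 590.72

590.72 dB


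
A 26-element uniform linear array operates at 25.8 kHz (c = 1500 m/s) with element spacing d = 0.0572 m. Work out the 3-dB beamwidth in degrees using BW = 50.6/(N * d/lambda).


Step 1: lambda = 1500/25800 = 0.05814 m
Step 2: d/lambda = 0.0572/0.05814 = 0.9838
Step 3: BW = 50.6/(N * d/lambda) = 50.6/(26 * 0.9838) = 1.98

1.98 deg


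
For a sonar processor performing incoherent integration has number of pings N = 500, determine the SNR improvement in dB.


13.49 dB


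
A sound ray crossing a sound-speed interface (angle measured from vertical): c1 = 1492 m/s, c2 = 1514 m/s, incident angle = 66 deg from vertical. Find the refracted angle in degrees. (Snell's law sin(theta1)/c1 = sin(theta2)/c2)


sin(theta2) = (c2/c1)*sin(theta1) = (1514/1492)*sin(66 deg) = 0.92702
theta2 = arcsin(0.92702) = 67.97

67.97 deg


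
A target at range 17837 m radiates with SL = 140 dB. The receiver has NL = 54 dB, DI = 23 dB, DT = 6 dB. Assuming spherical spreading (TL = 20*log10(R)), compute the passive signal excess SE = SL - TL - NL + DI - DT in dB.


Step 1: TL = 20*log10(17837) = 85.03 dB
Step 2: SE = 140 - 85.03 - 54 + 23 - 6 = 17.97

17.97 dB


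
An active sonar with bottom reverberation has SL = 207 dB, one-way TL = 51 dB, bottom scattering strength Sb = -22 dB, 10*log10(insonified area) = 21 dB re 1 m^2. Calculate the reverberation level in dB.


RL = SL - 2*TL + Sb + 10*log10(A) = 207 - 2*51 + (-22) + 21 = 104

104 dB


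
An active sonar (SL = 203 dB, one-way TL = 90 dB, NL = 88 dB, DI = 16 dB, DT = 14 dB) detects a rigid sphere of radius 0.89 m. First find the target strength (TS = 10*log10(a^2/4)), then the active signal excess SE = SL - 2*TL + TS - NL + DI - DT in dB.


Step 1: TS = 10*log10(0.89^2/4) = -7.03 dB
Step 2: SE = SL - 2*TL + TS - NL + DI - DT = 203 - 2*90 + (-7.03) - 88 + 16 - 14 = -70.03

-70.03 dB


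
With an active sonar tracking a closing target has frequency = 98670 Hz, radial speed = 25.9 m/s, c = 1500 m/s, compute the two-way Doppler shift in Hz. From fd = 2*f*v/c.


fd = 2*f*v/c = 2 * 98670 * 25.9 / 1500 = 3407.4

3407.4 Hz


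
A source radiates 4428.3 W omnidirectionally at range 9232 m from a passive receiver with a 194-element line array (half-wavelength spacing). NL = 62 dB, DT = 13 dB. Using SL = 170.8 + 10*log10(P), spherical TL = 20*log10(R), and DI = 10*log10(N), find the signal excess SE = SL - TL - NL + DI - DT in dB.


Step 1: SL = 170.8 + 10*log10(4428.3) = 207.26 dB
Step 2: TL = 20*log10(9232) = 79.31 dB
Step 3: DI = 10*log10(194) = 22.88 dB
Step 4: SE = SL - TL - NL + DI - DT = 207.26 - 79.31 - 62 + 22.88 - 13 = 75.83

75.83 dB


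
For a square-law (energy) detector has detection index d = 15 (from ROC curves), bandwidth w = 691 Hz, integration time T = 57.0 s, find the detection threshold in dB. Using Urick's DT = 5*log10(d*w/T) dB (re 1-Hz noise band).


DT = 5*log10(d*w/T) = 5*log10(15 * 691 / 57.0) = 5*log10(181.84) = 11.3

11.3 dB


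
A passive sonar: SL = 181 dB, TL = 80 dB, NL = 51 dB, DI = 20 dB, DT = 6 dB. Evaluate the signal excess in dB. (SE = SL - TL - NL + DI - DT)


SE = SL - TL - NL + DI - DT = 181 - 80 - 51 + 20 - 6 = 64

64 dB


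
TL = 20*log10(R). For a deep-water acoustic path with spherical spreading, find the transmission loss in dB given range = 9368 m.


79.43 dB


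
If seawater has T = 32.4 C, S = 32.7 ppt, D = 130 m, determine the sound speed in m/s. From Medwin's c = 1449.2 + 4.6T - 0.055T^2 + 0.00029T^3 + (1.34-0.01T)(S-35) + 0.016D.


c = 1449.2 + 4.6*32.4 - 0.055*32.4^2 + 0.00029*32.4^3 + (1.34 - 0.01*32.4)*(32.7 - 35) + 0.016*130 = 1550.11

1550.11 m/s


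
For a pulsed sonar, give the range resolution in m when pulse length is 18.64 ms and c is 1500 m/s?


13.98 m


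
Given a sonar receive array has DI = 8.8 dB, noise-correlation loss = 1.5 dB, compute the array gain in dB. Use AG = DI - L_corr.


AG = DI - L_corr = 8.8 - 1.5 = 7.3

7.3 dB


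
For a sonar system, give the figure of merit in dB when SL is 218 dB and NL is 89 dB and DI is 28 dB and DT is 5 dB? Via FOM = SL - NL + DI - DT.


FOM = SL - NL + DI - DT = 218 - 89 + 28 - 5 = 152

152 dB


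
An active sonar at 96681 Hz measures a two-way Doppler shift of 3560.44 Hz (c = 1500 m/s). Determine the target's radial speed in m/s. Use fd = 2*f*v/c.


27.62 m/s


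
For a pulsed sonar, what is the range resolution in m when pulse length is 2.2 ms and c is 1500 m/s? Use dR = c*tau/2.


dR = c*tau/2 = 1500 * 2.2e-3 / 2 = 1.65

1.65 m


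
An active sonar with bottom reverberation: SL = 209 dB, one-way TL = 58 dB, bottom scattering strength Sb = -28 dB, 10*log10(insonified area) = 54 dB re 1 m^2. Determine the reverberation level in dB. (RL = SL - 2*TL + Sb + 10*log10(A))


RL = SL - 2*TL + Sb + 10*log10(A) = 209 - 2*58 + (-28) + 54 = 119

119 dB


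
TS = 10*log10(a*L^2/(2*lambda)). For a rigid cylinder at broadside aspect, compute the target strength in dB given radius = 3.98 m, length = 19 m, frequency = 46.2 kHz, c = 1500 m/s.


lambda = 1500/46200 = 0.03247 m
TS = 10*log10(3.98*19^2/(2*0.03247)) = 43.45

43.45 dB


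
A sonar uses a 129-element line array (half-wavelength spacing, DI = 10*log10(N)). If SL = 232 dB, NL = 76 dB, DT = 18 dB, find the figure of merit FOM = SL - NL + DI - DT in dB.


Step 1: DI = 10*log10(129) = 21.11 dB
Step 2: FOM = SL - NL + DI - DT = 232 - 76 + 21.11 - 18 = 159.11

159.11 dB


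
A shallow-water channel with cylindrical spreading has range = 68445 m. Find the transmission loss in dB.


48.35 dB


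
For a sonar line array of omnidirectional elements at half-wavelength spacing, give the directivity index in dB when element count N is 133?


21.24 dB


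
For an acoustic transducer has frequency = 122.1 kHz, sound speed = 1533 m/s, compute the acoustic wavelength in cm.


lambda = c/f = 1533 / 122100 = 0.0126 m = 1.26 cm

1.26 cm


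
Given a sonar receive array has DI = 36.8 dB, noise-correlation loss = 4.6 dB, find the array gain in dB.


AG = DI - L_corr = 36.8 - 4.6 = 32.2

32.2 dB


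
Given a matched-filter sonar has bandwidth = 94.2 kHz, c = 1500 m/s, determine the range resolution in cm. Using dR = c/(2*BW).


dR = c/(2*BW) = 1500 / (2 * 94.2e3) = 0.008 m = 0.8 cm

0.8 cm


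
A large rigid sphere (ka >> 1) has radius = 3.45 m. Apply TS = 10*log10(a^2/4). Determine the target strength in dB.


TS = 10*log10(3.45^2 / 4) = 10*log10(2.975625) = 4.74

4.74 dB


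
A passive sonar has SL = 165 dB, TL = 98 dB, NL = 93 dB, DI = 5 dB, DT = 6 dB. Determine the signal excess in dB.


SE = SL - TL - NL + DI - DT = 165 - 98 - 93 + 5 - 6 = -27

-27 dB


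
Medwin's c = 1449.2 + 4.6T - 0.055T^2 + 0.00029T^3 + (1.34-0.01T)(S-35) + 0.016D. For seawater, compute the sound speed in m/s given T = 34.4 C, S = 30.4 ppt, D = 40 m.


1550.22 m/s


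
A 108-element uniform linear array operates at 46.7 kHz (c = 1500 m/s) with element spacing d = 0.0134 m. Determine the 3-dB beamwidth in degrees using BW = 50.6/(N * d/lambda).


1.12 deg


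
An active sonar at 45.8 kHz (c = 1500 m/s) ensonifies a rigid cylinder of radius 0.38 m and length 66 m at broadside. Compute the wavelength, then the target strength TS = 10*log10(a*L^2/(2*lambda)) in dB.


Step 1: lambda = c/f = 1500/45800 = 0.03275 m
Step 2: TS = 10*log10(a*L^2/(2*lambda)) = 10*log10(0.38*66^2/(2*0.03275)) = 44.03

44.03 dB


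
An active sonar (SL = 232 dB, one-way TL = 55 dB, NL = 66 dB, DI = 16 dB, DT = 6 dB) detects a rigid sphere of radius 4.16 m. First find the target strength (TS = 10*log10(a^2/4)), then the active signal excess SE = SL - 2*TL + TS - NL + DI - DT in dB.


Step 1: TS = 10*log10(4.16^2/4) = 6.36 dB
Step 2: SE = SL - 2*TL + TS - NL + DI - DT = 232 - 2*55 + (6.36) - 66 + 16 - 6 = 72.36

72.36 dB


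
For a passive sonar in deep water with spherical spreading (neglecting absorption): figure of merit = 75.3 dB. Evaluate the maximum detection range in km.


5.82 km


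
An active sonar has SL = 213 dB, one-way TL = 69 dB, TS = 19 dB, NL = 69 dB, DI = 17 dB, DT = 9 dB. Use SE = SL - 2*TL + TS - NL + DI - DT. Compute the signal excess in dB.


SE = SL - 2*TL + TS - NL + DI - DT = 213 - 2*69 + (19) - 69 + 17 - 9 = 33

33 dB


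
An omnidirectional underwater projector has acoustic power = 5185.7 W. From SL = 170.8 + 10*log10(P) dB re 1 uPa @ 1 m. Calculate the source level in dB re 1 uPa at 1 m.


SL = 170.8 + 10*log10(5185.7) = 170.8 + 37.15 = 207.95

207.95 dB


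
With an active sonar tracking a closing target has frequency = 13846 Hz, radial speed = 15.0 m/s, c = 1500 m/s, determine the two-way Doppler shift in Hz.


fd = 2*f*v/c = 2 * 13846 * 15.0 / 1500 = 276.92

276.92 Hz


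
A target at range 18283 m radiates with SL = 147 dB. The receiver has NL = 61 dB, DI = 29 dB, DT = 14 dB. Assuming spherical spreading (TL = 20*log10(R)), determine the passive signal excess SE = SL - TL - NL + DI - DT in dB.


Step 1: TL = 20*log10(18283) = 85.24 dB
Step 2: SE = 147 - 85.24 - 61 + 29 - 14 = 15.76

15.76 dB


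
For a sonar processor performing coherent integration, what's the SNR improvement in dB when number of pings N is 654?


28.16 dB


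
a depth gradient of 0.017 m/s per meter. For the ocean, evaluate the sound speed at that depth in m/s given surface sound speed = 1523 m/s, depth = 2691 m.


c = 1523 + 0.017 * 2691 = 1568.747

1568.747 m/s


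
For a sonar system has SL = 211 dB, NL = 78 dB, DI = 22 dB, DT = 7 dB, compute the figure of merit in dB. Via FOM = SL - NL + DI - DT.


FOM = SL - NL + DI - DT = 211 - 78 + 22 - 7 = 148

148 dB


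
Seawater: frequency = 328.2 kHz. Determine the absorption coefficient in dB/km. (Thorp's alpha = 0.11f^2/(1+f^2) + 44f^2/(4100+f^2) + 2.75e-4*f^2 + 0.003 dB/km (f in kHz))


f^2 = 107715.24
alpha = 0.11*107715.24/(1+107715.24) + 44*107715.24/(4100+107715.24) + 2.75e-4*107715.24 + 0.003 = 72.121

72.121 dB/km


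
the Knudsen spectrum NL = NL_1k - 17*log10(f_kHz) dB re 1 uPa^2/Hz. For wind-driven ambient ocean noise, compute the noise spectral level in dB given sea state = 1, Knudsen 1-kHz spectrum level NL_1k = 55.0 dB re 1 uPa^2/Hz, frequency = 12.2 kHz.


NL = NL_1k - 17*log10(f_kHz) = 55.0 - 17*log10(12.2) = 55.0 - (18.47) = 36.53

36.53 dB


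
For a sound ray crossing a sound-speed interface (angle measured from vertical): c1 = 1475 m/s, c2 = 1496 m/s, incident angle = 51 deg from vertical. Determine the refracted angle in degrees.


52.02 deg


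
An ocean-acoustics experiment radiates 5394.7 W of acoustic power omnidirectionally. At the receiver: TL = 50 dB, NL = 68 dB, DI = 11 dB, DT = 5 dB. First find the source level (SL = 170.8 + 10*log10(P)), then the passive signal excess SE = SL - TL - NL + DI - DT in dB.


Step 1: SL = 170.8 + 10*log10(5394.7) = 208.12 dB
Step 2: SE = SL - TL - NL + DI - DT = 208.12 - 50 - 68 + 11 - 5 = 96.12

96.12 dB


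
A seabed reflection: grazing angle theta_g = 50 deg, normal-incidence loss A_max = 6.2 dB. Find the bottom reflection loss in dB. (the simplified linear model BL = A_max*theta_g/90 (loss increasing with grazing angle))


BL = A_max * theta_g / 90 = 6.2 * 50 / 90 = 3.44

3.44 dB


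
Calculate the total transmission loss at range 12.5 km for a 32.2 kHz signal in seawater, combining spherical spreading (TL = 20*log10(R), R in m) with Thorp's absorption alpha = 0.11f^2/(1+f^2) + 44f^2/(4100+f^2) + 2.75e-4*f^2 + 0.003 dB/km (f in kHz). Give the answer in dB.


197.93 dB


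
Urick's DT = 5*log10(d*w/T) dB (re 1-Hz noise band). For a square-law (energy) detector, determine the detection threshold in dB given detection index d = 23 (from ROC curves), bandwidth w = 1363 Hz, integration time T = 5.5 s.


DT = 5*log10(d*w/T) = 5*log10(23 * 1363 / 5.5) = 5*log10(5699.82) = 18.78

18.78 dB


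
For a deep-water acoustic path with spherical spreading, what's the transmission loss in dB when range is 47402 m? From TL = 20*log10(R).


93.52 dB


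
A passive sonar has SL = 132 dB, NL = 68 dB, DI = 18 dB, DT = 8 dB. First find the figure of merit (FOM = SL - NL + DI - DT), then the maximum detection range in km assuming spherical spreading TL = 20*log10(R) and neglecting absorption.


Step 1: FOM = SL - NL + DI - DT = 132 - 68 + 18 - 8 = 74 dB
Step 2: at max range FOM = TL = 20*log10(R), so R = 10^(74/20) = 5011.87 m = 5.01 km

5.01 km


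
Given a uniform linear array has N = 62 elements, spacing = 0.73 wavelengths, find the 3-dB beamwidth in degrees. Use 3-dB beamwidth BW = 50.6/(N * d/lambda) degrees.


BW = 50.6 / (62 * 0.73) = 50.6 / 45.26 = 1.12

1.12 deg


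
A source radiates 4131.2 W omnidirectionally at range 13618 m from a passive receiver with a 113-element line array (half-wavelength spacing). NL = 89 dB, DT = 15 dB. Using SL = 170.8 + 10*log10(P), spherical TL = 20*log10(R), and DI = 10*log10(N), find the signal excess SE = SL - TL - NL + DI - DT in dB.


Step 1: SL = 170.8 + 10*log10(4131.2) = 206.96 dB
Step 2: TL = 20*log10(13618) = 82.68 dB
Step 3: DI = 10*log10(113) = 20.53 dB
Step 4: SE = SL - TL - NL + DI - DT = 206.96 - 82.68 - 89 + 20.53 - 15 = 40.81

40.81 dB


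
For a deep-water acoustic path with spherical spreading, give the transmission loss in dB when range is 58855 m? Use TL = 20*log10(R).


95.4 dB


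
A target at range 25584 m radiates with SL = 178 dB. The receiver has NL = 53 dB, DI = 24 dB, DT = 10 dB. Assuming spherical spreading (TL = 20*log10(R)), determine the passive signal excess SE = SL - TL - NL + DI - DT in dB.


50.84 dB


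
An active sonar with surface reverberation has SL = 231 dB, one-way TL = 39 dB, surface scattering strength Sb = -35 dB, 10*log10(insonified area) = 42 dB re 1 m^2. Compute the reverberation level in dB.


RL = SL - 2*TL + Sb + 10*log10(A) = 231 - 2*39 + (-35) + 42 = 160

160 dB


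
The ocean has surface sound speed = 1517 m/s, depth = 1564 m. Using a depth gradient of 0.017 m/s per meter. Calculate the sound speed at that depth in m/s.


c = 1517 + 0.017 * 1564 = 1543.588

1543.588 m/s


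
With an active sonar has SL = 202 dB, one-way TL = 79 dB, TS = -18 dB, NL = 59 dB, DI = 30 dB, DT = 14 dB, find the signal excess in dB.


SE = SL - 2*TL + TS - NL + DI - DT = 202 - 2*79 + (-18) - 59 + 30 - 14 = -17

-17 dB


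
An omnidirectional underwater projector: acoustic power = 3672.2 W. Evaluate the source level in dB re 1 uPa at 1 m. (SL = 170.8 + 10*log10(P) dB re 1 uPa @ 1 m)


206.45 dB


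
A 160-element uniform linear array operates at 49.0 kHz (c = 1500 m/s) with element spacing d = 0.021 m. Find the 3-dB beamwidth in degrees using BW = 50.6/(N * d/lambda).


Step 1: lambda = 1500/49000 = 0.03061 m
Step 2: d/lambda = 0.021/0.03061 = 0.6861
Step 3: BW = 50.6/(N * d/lambda) = 50.6/(160 * 0.6861) = 0.46

0.46 deg


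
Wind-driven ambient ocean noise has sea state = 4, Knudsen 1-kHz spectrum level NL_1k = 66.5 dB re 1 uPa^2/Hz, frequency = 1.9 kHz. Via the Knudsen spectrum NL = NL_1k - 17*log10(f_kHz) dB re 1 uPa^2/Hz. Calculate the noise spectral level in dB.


NL = NL_1k - 17*log10(f_kHz) = 66.5 - 17*log10(1.9) = 66.5 - (4.74) = 61.76

61.76 dB


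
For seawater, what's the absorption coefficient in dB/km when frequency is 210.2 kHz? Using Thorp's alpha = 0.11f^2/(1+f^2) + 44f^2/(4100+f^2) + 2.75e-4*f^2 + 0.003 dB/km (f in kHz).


52.527 dB/km


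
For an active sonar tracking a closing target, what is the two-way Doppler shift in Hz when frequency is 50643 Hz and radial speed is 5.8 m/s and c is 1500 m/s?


fd = 2*f*v/c = 2 * 50643 * 5.8 / 1500 = 391.64

391.64 Hz


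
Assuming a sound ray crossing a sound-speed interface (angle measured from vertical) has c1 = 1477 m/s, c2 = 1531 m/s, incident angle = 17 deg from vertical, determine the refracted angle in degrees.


sin(theta2) = (c2/c1)*sin(theta1) = (1531/1477)*sin(17 deg) = 0.30306
theta2 = arcsin(0.30306) = 17.64

17.64 deg


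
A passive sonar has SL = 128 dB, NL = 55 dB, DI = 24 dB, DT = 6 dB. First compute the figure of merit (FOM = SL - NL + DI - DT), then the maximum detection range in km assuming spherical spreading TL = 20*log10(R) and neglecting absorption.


Step 1: FOM = SL - NL + DI - DT = 128 - 55 + 24 - 6 = 91 dB
Step 2: at max range FOM = TL = 20*log10(R), so R = 10^(91/20) = 35481.34 m = 35.48 km

35.48 km


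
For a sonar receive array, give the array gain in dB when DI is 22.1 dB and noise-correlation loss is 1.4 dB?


AG = DI - L_corr = 22.1 - 1.4 = 20.7

20.7 dB


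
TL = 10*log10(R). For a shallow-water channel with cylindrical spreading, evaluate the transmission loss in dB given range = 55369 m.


TL = 10*log10(55369) = 47.43

47.43 dB


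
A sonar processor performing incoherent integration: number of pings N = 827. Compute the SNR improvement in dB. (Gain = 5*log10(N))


14.59 dB


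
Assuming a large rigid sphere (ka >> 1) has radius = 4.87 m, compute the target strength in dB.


TS = 10*log10(4.87^2 / 4) = 10*log10(5.929225) = 7.73

7.73 dB


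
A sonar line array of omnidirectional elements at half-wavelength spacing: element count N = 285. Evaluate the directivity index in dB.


DI = 10*log10(285) = 24.55

24.55 dB


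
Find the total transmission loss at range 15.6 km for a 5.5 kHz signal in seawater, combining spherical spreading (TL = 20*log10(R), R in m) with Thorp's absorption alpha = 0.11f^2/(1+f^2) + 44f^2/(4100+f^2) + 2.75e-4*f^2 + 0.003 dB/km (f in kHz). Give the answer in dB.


Step 1 (Thorp): alpha = 0.11*30.25/(1+30.25) + 44*30.25/(4100+30.25) + 2.75e-4*30.25 + 0.003 = 0.4401 dB/km
Step 2: TL_spread = 20*log10(15600) = 83.86 dB
Step 3: TL_abs = alpha*R = 0.4401 * 15.6 = 6.87 dB
Step 4: TL_total = 83.86 + 6.87 = 90.73

90.73 dB


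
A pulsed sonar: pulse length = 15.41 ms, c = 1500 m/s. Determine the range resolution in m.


dR = c*tau/2 = 1500 * 15.41e-3 / 2 = 11.5575

11.5575 m


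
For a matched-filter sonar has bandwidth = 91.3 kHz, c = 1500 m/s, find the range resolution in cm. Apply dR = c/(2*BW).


dR = c/(2*BW) = 1500 / (2 * 91.3e3) = 0.0082 m = 0.82 cm

0.82 cm


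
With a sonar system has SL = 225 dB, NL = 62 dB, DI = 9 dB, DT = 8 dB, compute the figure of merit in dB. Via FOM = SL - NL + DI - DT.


FOM = SL - NL + DI - DT = 225 - 62 + 9 - 8 = 164

164 dB


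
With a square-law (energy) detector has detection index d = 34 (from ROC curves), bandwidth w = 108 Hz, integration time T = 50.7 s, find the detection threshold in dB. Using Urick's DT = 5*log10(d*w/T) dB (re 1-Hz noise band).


DT = 5*log10(d*w/T) = 5*log10(34 * 108 / 50.7) = 5*log10(72.43) = 9.3

9.3 dB


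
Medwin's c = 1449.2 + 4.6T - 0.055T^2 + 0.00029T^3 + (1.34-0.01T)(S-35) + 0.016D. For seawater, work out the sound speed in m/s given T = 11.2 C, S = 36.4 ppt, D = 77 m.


c = 1449.2 + 4.6*11.2 - 0.055*11.2^2 + 0.00029*11.2^3 + (1.34 - 0.01*11.2)*(36.4 - 35) + 0.016*77 = 1497.18

1497.18 m/s


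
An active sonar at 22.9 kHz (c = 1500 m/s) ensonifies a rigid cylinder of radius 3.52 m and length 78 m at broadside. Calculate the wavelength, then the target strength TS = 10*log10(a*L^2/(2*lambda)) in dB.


Step 1: lambda = c/f = 1500/22900 = 0.0655 m
Step 2: TS = 10*log10(a*L^2/(2*lambda)) = 10*log10(3.52*78^2/(2*0.0655)) = 52.13

52.13 dB


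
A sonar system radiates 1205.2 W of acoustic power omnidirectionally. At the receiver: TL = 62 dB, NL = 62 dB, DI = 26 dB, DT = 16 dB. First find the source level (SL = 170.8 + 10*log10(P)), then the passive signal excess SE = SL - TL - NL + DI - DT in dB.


Step 1: SL = 170.8 + 10*log10(1205.2) = 201.61 dB
Step 2: SE = SL - TL - NL + DI - DT = 201.61 - 62 - 62 + 26 - 16 = 87.61

87.61 dB


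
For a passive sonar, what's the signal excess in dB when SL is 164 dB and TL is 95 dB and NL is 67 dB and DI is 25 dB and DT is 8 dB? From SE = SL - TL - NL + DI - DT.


19 dB


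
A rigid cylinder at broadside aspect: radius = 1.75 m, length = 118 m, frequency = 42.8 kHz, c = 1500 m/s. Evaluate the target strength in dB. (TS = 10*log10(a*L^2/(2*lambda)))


55.41 dB


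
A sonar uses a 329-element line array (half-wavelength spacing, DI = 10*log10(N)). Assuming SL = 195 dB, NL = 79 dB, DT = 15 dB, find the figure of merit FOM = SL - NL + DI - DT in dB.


Step 1: DI = 10*log10(329) = 25.17 dB
Step 2: FOM = SL - NL + DI - DT = 195 - 79 + 25.17 - 15 = 126.17

126.17 dB


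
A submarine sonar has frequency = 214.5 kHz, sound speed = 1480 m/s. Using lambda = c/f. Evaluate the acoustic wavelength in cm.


lambda = c/f = 1480 / 214500 = 0.0069 m = 0.69 cm

0.69 cm


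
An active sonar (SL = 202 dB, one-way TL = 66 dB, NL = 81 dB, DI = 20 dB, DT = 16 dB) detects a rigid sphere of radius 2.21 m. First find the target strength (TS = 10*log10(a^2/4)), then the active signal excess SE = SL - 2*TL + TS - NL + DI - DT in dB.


Step 1: TS = 10*log10(2.21^2/4) = 0.87 dB
Step 2: SE = SL - 2*TL + TS - NL + DI - DT = 202 - 2*66 + (0.87) - 81 + 20 - 16 = -6.13

-6.13 dB


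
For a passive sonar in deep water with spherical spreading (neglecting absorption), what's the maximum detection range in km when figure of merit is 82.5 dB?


At max range FOM = TL, so 20*log10(R) = 82.5
R = 10^(82.5/20) = 13335.21 m = 13.34 km

13.34 km


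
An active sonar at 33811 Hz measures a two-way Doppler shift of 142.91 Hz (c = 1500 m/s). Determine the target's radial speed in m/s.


From fd = 2*f*v/c, v = c*fd/(2*f) = 1500 * 142.91 / (2*33811) = 3.17

3.17 m/s


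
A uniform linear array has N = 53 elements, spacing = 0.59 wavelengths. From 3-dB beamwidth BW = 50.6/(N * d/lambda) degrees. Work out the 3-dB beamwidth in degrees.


BW = 50.6 / (53 * 0.59) = 50.6 / 31.27 = 1.62

1.62 deg


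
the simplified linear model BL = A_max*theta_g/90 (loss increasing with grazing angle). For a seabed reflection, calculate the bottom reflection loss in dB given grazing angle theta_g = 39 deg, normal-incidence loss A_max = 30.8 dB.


13.35 dB


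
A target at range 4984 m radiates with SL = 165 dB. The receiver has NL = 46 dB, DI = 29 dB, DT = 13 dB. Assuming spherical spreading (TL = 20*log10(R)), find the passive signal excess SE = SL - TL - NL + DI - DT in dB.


61.05 dB


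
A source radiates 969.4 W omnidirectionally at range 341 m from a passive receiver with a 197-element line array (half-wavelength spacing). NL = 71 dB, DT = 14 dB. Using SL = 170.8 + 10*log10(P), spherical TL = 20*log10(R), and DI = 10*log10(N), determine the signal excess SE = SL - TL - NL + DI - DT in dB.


Step 1: SL = 170.8 + 10*log10(969.4) = 200.67 dB
Step 2: TL = 20*log10(341) = 50.66 dB
Step 3: DI = 10*log10(197) = 22.94 dB
Step 4: SE = SL - TL - NL + DI - DT = 200.67 - 50.66 - 71 + 22.94 - 14 = 87.95

87.95 dB


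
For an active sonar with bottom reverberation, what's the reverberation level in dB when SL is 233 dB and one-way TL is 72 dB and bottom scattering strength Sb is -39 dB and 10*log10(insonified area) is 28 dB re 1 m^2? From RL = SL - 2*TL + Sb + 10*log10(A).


RL = SL - 2*TL + Sb + 10*log10(A) = 233 - 2*72 + (-39) + 28 = 78

78 dB


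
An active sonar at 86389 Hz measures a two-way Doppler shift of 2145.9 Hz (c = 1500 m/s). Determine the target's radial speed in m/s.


18.63 m/s


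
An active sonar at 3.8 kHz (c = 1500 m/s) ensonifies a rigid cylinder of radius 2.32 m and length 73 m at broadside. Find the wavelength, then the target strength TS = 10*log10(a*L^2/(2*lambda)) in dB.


Step 1: lambda = c/f = 1500/3800 = 0.39474 m
Step 2: TS = 10*log10(a*L^2/(2*lambda)) = 10*log10(2.32*73^2/(2*0.39474)) = 41.95

41.95 dB


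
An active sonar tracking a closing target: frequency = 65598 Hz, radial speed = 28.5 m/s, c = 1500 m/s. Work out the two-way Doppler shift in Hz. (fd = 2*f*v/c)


2492.72 Hz


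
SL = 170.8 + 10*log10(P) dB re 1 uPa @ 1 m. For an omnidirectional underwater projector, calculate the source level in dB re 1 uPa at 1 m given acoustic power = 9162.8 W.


210.42 dB


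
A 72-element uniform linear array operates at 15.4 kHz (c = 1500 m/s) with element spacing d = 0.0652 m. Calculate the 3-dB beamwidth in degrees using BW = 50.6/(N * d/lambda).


1.05 deg


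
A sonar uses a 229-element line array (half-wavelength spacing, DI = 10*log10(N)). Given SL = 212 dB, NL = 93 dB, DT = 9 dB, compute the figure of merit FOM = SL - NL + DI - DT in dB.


133.6 dB


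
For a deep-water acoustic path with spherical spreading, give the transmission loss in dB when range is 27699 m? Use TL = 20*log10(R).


88.85 dB


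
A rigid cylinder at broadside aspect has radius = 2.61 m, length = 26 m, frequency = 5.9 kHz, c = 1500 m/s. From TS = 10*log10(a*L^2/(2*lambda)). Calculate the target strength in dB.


35.4 dB


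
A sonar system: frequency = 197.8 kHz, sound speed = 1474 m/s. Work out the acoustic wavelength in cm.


lambda = c/f = 1474 / 197800 = 0.0075 m = 0.75 cm

0.75 cm


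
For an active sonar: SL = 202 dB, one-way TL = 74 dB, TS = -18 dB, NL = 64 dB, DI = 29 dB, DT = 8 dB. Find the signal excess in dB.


SE = SL - 2*TL + TS - NL + DI - DT = 202 - 2*74 + (-18) - 64 + 29 - 8 = -7

-7 dB


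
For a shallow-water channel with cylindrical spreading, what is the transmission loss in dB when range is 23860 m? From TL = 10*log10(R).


TL = 10*log10(23860) = 43.78

43.78 dB


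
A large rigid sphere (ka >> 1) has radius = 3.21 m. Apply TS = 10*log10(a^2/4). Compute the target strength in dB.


TS = 10*log10(3.21^2 / 4) = 10*log10(2.576025) = 4.11

4.11 dB


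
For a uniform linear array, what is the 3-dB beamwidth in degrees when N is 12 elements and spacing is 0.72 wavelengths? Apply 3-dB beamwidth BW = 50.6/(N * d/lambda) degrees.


BW = 50.6 / (12 * 0.72) = 50.6 / 8.64 = 5.86

5.86 deg


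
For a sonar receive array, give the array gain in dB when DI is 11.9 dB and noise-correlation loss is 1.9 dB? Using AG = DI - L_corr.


10.0 dB


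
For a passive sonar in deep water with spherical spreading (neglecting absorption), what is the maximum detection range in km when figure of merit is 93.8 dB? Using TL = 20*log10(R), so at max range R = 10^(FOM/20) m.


48.98 km


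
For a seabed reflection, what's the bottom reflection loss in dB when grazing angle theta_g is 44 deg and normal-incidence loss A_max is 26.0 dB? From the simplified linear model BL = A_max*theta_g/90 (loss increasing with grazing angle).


BL = A_max * theta_g / 90 = 26.0 * 44 / 90 = 12.71

12.71 dB


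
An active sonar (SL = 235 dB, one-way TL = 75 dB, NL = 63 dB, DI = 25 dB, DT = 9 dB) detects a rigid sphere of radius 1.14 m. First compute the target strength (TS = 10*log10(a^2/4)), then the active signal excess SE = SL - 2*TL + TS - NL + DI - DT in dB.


Step 1: TS = 10*log10(1.14^2/4) = -4.88 dB
Step 2: SE = SL - 2*TL + TS - NL + DI - DT = 235 - 2*75 + (-4.88) - 63 + 25 - 9 = 33.12

33.12 dB


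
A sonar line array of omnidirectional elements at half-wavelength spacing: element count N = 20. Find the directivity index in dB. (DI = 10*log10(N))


13.01 dB


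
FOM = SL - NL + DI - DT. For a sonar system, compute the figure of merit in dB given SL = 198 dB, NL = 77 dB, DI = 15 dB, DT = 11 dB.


FOM = SL - NL + DI - DT = 198 - 77 + 15 - 11 = 125

125 dB


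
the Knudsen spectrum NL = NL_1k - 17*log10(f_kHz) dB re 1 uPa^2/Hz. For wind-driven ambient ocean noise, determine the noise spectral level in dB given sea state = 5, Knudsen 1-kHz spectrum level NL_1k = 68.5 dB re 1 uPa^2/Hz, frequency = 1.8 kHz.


64.16 dB


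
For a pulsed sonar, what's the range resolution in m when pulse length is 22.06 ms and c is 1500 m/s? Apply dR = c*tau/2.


dR = c*tau/2 = 1500 * 22.06e-3 / 2 = 16.545

16.545 m


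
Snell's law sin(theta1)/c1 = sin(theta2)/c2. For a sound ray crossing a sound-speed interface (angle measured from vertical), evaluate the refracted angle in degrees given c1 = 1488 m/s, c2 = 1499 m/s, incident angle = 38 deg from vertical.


38.33 deg


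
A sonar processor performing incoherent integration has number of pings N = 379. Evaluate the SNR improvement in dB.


12.89 dB


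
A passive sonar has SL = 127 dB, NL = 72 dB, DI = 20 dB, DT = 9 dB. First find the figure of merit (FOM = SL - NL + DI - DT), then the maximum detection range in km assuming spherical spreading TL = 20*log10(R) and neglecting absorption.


Step 1: FOM = SL - NL + DI - DT = 127 - 72 + 20 - 9 = 66 dB
Step 2: at max range FOM = TL = 20*log10(R), so R = 10^(66/20) = 1995.26 m = 2.0 km

2.0 km


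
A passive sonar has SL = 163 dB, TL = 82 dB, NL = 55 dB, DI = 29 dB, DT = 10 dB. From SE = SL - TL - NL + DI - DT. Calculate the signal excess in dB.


SE = SL - TL - NL + DI - DT = 163 - 82 - 55 + 29 - 10 = 45

45 dB


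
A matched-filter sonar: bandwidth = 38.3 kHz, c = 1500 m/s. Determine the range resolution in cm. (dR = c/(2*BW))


1.96 cm


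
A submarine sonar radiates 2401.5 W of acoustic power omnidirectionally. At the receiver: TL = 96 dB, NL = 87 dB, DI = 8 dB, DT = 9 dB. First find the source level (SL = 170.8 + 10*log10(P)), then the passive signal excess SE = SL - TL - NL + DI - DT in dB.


Step 1: SL = 170.8 + 10*log10(2401.5) = 204.6 dB
Step 2: SE = SL - TL - NL + DI - DT = 204.6 - 96 - 87 + 8 - 9 = 20.6

20.6 dB
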